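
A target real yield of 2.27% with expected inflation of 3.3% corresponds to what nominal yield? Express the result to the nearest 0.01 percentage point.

5.64%

By the Fisher equation, 1 + r_nom = (1 + 2.27%)(1 + 3.3%) = 1.0227 × 1.033 = 1.0564491.
So r_nom = 5.64491%.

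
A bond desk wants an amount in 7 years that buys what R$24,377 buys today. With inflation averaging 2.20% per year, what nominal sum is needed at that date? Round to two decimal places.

R$28,388.11

Cumulative price-level factor: (1+2.20%)^7 ≈ 1.1645449880.
The nominal amount required is R$24,377 scaled up by that factor.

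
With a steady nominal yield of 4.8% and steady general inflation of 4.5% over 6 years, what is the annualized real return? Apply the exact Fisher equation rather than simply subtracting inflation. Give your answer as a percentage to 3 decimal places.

0.287%

With constant rates the annual real return is the same each year: (1+4.8%)/(1+4.5%) − 1 = 0.00287.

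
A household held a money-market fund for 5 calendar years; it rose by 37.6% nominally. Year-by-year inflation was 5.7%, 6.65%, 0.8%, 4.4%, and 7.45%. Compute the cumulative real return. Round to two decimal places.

Cumulative inflation factor: 1.057 × 1.0665 × 1.008 × 1.044 × 1.0745 ≈ 1.27469.
Nominal growth factor: 1.37600. Real growth factor = 1.37600 / 1.27469 ≈ 1.07948.
Total real return ≈ 7.9481%.

7.95%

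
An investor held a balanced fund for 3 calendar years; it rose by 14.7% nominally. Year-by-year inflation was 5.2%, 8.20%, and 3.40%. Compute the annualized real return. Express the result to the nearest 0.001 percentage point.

-0.856%

Cumulative inflation factor: 1.052 × 1.0820 × 1.0340 ≈ 1.17696.
Nominal growth factor: 1.14700. Real growth factor = 1.14700 / 1.17696 ≈ 0.97454.
Annualized: 0.97454^(1/3) − 1 ≈ -0.00856.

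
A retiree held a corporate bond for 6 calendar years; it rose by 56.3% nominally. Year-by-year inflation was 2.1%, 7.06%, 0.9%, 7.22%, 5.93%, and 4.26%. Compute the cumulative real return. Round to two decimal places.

Cumulative inflation factor: 1.021 × 1.0706 × 1.009 × 1.0722 × 1.0593 × 1.0426 ≈ 1.30604.
Nominal growth factor: 1.56300. Real growth factor = 1.56300 / 1.30604 ≈ 1.19675.
Total real return ≈ 19.6747%.

19.67%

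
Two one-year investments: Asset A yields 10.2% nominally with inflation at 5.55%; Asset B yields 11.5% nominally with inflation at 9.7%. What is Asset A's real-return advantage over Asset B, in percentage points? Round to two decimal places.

Asset A real return: 1.102/1.0555 − 1 = 4.405%.
Asset B real return: 1.115/1.097 − 1 = 1.641%.
Difference: 4.405 − 1.641 = 2.764 pp.

2.76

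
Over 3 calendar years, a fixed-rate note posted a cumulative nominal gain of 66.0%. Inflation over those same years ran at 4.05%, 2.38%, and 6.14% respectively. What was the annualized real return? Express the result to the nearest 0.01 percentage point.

13.66%

Cumulative inflation factor: 1.0405 × 1.0238 × 1.0614 ≈ 1.13067.
Nominal growth factor: 1.66000. Real growth factor = 1.66000 / 1.13067 ≈ 1.46815.
Annualized: 1.46815^(1/3) − 1 ≈ 0.13656.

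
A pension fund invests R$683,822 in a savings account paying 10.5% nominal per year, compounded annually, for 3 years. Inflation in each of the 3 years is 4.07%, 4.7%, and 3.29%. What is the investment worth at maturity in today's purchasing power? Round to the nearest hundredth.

Nominal value at maturity: R$683,822 × (1 + 10.5%)^3 ≈ R$922,634.95.
Price-level factor over 3 years: 1.0407 × 1.047 × 1.0329 ≈ 1.1254611644.
The maturity value deflated by that factor is the answer in today's purchasing power.

R$819,783.91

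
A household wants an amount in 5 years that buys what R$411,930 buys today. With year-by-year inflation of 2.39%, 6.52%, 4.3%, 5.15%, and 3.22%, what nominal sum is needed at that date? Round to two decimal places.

R$508,592.04

Cumulative price-level factor: 1.0239 × 1.0652 × 1.043 × 1.0515 × 1.0322 ≈ 1.2346564824.
The nominal amount required is R$411,930 scaled up by that factor.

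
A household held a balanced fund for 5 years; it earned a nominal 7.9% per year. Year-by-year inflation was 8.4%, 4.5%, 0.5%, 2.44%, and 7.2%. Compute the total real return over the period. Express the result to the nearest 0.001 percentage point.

16.985%

Cumulative inflation factor: 1.084 × 1.045 × 1.005 × 1.0244 × 1.072 ≈ 1.25019.
Nominal growth factor: 1.46254. Real growth factor = 1.46254 / 1.25019 ≈ 1.16985.
Total real return ≈ 16.9853%.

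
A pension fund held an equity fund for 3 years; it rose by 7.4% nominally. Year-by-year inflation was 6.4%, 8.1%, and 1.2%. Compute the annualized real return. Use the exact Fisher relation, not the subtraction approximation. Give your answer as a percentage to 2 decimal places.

Cumulative inflation factor: 1.064 × 1.081 × 1.012 ≈ 1.16399.
Nominal growth factor: 1.07400. Real growth factor = 1.07400 / 1.16399 ≈ 0.92269.
Annualized: 0.92269^(1/3) − 1 ≈ -0.02646.

-2.65%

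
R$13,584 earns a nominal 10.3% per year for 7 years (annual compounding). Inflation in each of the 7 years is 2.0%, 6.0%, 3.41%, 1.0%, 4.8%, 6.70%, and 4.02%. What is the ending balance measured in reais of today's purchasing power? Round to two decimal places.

Nominal value at maturity: R$13,584 × (1 + 10.3%)^7 ≈ R$26,980.89.
Price-level factor over 7 years: 1.020 × 1.060 × 1.0341 × 1.010 × 1.048 × 1.0670 × 1.0402 ≈ 1.3135073292.
Dividing the nominal maturity value by the price-level factor gives the value in today's money.

R$20,541.10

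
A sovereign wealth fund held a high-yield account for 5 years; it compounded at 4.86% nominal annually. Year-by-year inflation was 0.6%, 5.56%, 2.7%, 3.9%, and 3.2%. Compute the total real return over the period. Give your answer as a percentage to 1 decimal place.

Cumulative inflation factor: 1.006 × 1.0556 × 1.027 × 1.039 × 1.032 ≈ 1.16940.
Nominal growth factor: 1.26780. Real growth factor = 1.26780 / 1.16940 ≈ 1.08414.
Total real return ≈ 8.4142%.

8.4%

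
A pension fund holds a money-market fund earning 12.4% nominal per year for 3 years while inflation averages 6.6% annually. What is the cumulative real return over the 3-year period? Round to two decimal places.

The annual real rate is (1+12.4%)/(1+6.6%) − 1 = 5.4409%.
Compounded over 3 years: (1 + 0.054409)^3 − 1 ≈ 0.17227.

17.23%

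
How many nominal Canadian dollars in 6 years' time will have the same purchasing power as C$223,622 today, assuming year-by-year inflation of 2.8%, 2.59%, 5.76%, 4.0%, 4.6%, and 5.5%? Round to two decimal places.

C$286,254.02

Cumulative price-level factor: 1.028 × 1.0259 × 1.0576 × 1.040 × 1.046 × 1.055 ≈ 1.2800798758.
The nominal amount required is C$223,622 scaled up by that factor.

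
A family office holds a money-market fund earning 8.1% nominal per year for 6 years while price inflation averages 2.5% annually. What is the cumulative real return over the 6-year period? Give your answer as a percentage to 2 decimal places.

37.60%

The annual real rate is (1+8.1%)/(1+2.5%) − 1 = 5.4634%.
Compounded over 6 years: (1 + 0.054634)^6 − 1 ≈ 0.37598.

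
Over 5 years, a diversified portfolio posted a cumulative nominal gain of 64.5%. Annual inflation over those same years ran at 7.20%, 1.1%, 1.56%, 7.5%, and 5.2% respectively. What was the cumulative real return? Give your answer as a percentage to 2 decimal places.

32.15%

Cumulative inflation factor: 1.0720 × 1.011 × 1.0156 × 1.075 × 1.052 ≈ 1.24478.
Nominal growth factor: 1.64500. Real growth factor = 1.64500 / 1.24478 ≈ 1.32152.
Total real return ≈ 32.1518%.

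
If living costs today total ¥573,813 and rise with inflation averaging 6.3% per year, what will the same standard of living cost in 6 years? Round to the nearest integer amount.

Cumulative price-level factor: (1+6.3%)^6 ≈ 1.4427782516.
The nominal amount required is ¥573,813 scaled up by that factor.

¥827,885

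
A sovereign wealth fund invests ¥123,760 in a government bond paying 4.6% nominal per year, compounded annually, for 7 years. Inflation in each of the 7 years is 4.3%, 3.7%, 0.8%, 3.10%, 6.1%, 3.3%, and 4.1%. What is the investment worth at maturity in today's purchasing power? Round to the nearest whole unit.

¥132,207

Nominal value at maturity: ¥123,760 × (1 + 4.6%)^7 ≈ ¥169,552.
Price-level factor over 7 years: 1.043 × 1.037 × 1.008 × 1.0310 × 1.061 × 1.033 × 1.041 ≈ 1.2824743776.
Dividing the nominal maturity value by the price-level factor gives the value in today's money.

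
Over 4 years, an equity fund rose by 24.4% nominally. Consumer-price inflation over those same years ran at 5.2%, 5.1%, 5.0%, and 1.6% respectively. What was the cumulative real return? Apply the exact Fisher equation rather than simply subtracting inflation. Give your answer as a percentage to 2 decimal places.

5.47%

Cumulative inflation factor: 1.052 × 1.051 × 1.050 × 1.016 ≈ 1.17951.
Nominal growth factor: 1.24400. Real growth factor = 1.24400 / 1.17951 ≈ 1.05468.
Total real return ≈ 5.4676%.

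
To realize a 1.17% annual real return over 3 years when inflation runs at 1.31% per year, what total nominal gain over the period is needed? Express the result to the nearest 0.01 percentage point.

7.67%

Required annual nominal rate: (1+1.17%)(1+1.31%) − 1 = 2.495327%.
Cumulative over 3 years: (1 + 0.02495327)^3 − 1 ≈ 0.07674.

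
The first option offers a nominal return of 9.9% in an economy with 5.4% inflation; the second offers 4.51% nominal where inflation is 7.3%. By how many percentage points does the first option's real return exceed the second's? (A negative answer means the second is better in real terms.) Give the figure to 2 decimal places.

6.87

The first option real return: 1.099/1.054 − 1 = 4.269%.
The second real return: 1.0451/1.073 − 1 = -2.600%.
Difference: 4.269 − (-2.600) = 6.869 pp.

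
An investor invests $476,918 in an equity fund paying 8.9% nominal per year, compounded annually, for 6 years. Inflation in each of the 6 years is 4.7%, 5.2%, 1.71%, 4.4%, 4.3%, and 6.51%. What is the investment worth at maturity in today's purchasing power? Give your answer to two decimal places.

Nominal value at maturity: $476,918 × (1 + 8.9%)^6 ≈ $795,446.53.
Price-level factor over 6 years: 1.047 × 1.052 × 1.0171 × 1.044 × 1.043 × 1.0651 ≈ 1.2992755551.
Dividing the nominal maturity value by the price-level factor gives the value in today's money.

$612,223.12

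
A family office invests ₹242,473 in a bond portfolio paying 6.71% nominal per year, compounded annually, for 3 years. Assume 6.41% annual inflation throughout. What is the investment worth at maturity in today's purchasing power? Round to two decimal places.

Nominal value at maturity: ₹242,473 × (1 + 6.71%)^3 ≈ ₹294,631.21.
Price-level factor over 3 years: (1 + 6.41%)^3 ≈ 1.2048898047.
Dividing the nominal maturity value by the price-level factor gives the value in today's money.

₹244,529.59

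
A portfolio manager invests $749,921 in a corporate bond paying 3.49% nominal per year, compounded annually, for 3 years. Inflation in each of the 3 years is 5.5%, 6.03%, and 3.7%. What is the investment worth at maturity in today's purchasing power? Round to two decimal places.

Nominal value at maturity: $749,921 × (1 + 3.49%)^3 ≈ $831,209.84.
Price-level factor over 3 years: 1.055 × 1.0603 × 1.037 = 1.1600053105.
Dividing the nominal maturity value by the price-level factor gives the value in today's money.

$716,556.93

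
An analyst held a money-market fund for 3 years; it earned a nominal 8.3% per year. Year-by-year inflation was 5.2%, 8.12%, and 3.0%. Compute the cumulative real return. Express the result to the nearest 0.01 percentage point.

Cumulative inflation factor: 1.052 × 1.0812 × 1.030 ≈ 1.17155.
Nominal growth factor: 1.27024. Real growth factor = 1.27024 / 1.17155 ≈ 1.08424.
Total real return ≈ 8.4242%.

8.42%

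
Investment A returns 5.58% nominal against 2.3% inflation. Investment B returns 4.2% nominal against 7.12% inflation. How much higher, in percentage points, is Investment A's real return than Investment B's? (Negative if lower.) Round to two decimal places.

5.93

Investment A real return: 1.0558/1.023 − 1 = 3.206%.
Investment B real return: 1.042/1.0712 − 1 = -2.726%.
Difference: 3.206 − (-2.726) = 5.932 pp.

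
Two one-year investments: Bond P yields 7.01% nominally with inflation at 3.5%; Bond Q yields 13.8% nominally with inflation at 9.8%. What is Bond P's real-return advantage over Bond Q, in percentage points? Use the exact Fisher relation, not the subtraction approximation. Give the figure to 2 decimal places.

-0.25

Bond P real return: 1.0701/1.035 − 1 = 3.391%.
Bond Q real return: 1.138/1.098 − 1 = 3.643%.
Difference: 3.391 − 3.643 = -0.252 pp.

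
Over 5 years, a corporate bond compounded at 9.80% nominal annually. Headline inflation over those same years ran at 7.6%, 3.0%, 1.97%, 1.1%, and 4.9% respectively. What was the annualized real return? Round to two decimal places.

5.89%

Cumulative inflation factor: 1.076 × 1.030 × 1.0197 × 1.011 × 1.049 ≈ 1.19853.
Nominal growth factor: 1.59592. Real growth factor = 1.59592 / 1.19853 ≈ 1.33157.
Annualized: 1.33157^(1/5) − 1 ≈ 0.05894.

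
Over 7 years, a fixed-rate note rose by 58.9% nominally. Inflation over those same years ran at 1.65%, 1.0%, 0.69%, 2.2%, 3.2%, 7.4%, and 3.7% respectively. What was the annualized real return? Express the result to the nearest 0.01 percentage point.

Cumulative inflation factor: 1.0165 × 1.010 × 1.0069 × 1.022 × 1.032 × 1.074 × 1.037 ≈ 1.21431.
Nominal growth factor: 1.58900. Real growth factor = 1.58900 / 1.21431 ≈ 1.30856.
Annualized: 1.30856^(1/7) − 1 ≈ 0.03917.

3.92%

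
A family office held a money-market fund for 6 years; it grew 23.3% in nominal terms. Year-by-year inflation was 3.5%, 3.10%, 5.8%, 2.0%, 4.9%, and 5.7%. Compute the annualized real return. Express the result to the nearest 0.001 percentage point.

-0.581%

Cumulative inflation factor: 1.035 × 1.0310 × 1.058 × 1.020 × 1.049 × 1.057 ≈ 1.27684.
Nominal growth factor: 1.23300. Real growth factor = 1.23300 / 1.27684 ≈ 0.96567.
Annualized: 0.96567^(1/6) − 1 ≈ -0.00581.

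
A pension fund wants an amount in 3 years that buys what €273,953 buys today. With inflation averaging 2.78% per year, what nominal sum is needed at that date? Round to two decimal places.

Cumulative price-level factor: (1+2.78%)^3 ≈ 1.0857400050.
Multiplying €273,953 by the price-level factor gives the future nominal sum.

€297,441.73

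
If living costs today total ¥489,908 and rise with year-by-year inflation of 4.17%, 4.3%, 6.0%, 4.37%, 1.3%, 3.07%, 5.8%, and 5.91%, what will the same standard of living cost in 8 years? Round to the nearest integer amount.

Cumulative price-level factor: 1.0417 × 1.043 × 1.060 × 1.0437 × 1.013 × 1.0307 × 1.058 × 1.0591 ≈ 1.4062834912.
Multiplying ¥489,908 by the price-level factor gives the future nominal sum.

¥688,950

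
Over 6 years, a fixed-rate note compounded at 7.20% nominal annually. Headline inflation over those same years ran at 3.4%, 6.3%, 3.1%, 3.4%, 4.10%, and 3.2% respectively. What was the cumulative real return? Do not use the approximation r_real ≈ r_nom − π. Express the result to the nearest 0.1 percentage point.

20.6%

Cumulative inflation factor: 1.034 × 1.063 × 1.031 × 1.034 × 1.0410 × 1.032 ≈ 1.25882.
Nominal growth factor: 1.51764. Real growth factor = 1.51764 / 1.25882 ≈ 1.20561.
Total real return ≈ 20.5606%.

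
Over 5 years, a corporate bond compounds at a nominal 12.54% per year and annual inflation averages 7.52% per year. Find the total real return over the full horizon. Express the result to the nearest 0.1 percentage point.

25.6%

The annual real rate is (1+12.54%)/(1+7.52%) − 1 = 4.6689%.
Compounded over 5 years: (1 + 0.046689)^5 − 1 ≈ 0.25629.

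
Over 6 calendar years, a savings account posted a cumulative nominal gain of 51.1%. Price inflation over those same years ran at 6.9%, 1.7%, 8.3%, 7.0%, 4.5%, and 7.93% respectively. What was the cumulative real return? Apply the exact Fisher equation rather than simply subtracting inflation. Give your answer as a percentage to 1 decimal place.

6.3%

Cumulative inflation factor: 1.069 × 1.017 × 1.083 × 1.070 × 1.045 × 1.0793 ≈ 1.42092.
Nominal growth factor: 1.51100. Real growth factor = 1.51100 / 1.42092 ≈ 1.06340.
Total real return ≈ 6.3396%.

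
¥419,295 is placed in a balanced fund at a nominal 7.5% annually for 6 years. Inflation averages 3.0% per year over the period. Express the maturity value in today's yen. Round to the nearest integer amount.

Nominal value at maturity: ¥419,295 × (1 + 7.5%)^6 ≈ ¥647,099.
Price-level factor over 6 years: (1 + 3.0%)^6 ≈ 1.1940522965.
Dividing the nominal maturity value by the price-level factor gives the value in today's money.

¥541,935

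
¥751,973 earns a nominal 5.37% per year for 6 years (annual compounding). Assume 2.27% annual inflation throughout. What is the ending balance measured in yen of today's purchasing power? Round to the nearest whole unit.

Nominal value at maturity: ¥751,973 × (1 + 5.37%)^6 ≈ ¥1,029,210.
Price-level factor over 6 years: (1 + 2.27%)^6 ≈ 1.1441673108.
Dividing the nominal maturity value by the price-level factor gives the value in today's money.

¥899,528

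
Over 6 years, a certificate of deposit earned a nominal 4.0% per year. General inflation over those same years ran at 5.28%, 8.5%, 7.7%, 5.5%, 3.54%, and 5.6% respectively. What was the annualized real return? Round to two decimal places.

Cumulative inflation factor: 1.0528 × 1.085 × 1.077 × 1.055 × 1.0354 × 1.056 ≈ 1.41911.
Nominal growth factor: 1.26532. Real growth factor = 1.26532 / 1.41911 ≈ 0.89163.
Annualized: 0.89163^(1/6) − 1 ≈ -0.01894.

-1.89%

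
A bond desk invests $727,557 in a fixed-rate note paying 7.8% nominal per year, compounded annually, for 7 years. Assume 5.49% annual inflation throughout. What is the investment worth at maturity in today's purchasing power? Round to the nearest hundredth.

$846,680.00

Nominal value at maturity: $727,557 × (1 + 7.8%)^7 ≈ $1,230,830.78.
Price-level factor over 7 years: (1 + 5.49%)^7 ≈ 1.4537142456.
Dividing the nominal maturity value by the price-level factor gives the value in today's money.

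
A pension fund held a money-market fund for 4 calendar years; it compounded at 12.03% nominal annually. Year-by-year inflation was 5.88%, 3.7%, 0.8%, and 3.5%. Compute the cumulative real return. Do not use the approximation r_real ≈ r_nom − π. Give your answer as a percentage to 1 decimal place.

37.5%

Cumulative inflation factor: 1.0588 × 1.037 × 1.008 × 1.035 ≈ 1.14550.
Nominal growth factor: 1.57521. Real growth factor = 1.57521 / 1.14550 ≈ 1.37513.
Total real return ≈ 37.5130%.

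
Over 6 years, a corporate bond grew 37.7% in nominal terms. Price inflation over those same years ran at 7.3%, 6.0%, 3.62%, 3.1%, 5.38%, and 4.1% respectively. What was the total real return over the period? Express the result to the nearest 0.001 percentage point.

3.304%

Cumulative inflation factor: 1.073 × 1.060 × 1.0362 × 1.031 × 1.0538 × 1.041 ≈ 1.33296.
Nominal growth factor: 1.37700. Real growth factor = 1.37700 / 1.33296 ≈ 1.03304.
Total real return ≈ 3.3040%.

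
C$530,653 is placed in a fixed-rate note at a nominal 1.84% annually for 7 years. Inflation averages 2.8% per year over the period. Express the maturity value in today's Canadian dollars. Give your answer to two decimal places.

C$496,921.23

Nominal value at maturity: C$530,653 × (1 + 1.84%)^7 ≈ C$602,891.77.
Price-level factor over 7 years: (1 + 2.8%)^7 ≈ 1.2132541978.
The maturity value deflated by that factor is the answer in today's purchasing power.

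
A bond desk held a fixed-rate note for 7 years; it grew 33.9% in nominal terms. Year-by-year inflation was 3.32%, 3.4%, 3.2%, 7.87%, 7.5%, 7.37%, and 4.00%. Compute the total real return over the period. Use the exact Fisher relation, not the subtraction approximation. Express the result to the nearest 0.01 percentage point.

Cumulative inflation factor: 1.0332 × 1.034 × 1.032 × 1.0787 × 1.075 × 1.0737 × 1.0400 ≈ 1.42761.
Nominal growth factor: 1.33900. Real growth factor = 1.33900 / 1.42761 ≈ 0.93793.
Total real return ≈ -6.2070%.

-6.21%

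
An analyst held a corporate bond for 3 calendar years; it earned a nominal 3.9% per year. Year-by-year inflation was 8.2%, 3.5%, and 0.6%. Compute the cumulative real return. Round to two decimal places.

-0.44%

Cumulative inflation factor: 1.082 × 1.035 × 1.006 ≈ 1.12659.
Nominal growth factor: 1.12162. Real growth factor = 1.12162 / 1.12659 ≈ 0.99559.
Total real return ≈ -0.4409%.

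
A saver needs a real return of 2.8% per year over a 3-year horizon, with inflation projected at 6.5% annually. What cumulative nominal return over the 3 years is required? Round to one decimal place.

Required annual nominal rate: (1+2.8%)(1+6.5%) − 1 = 9.482%.
Cumulative over 3 years: (1 + 0.09482)^3 − 1 ≈ 0.31229.

31.2%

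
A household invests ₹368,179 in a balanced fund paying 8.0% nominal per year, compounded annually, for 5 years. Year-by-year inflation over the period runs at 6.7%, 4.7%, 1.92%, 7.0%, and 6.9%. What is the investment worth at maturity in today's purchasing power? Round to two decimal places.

Nominal value at maturity: ₹368,179 × (1 + 8.0%)^5 ≈ ₹540,975.74.
Price-level factor over 5 years: 1.067 × 1.047 × 1.0192 × 1.070 × 1.069 ≈ 1.3023628487.
Dividing the nominal maturity value by the price-level factor gives the value in today's money.

₹415,380.20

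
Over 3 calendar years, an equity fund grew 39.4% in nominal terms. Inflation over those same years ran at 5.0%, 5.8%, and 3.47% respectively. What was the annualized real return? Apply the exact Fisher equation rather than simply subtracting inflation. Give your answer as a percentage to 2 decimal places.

6.64%

Cumulative inflation factor: 1.050 × 1.058 × 1.0347 ≈ 1.14945.
Nominal growth factor: 1.39400. Real growth factor = 1.39400 / 1.14945 ≈ 1.21276.
Annualized: 1.21276^(1/3) − 1 ≈ 0.06641.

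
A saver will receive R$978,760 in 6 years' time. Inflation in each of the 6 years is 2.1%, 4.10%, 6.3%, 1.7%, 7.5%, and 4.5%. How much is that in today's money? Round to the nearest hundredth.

Price-level factor over 6 years: 1.021 × 1.0410 × 1.063 × 1.017 × 1.075 × 1.045 ≈ 1.2907895588.
Purchasing power today: R$978,760 divided by that factor.

R$758,264.58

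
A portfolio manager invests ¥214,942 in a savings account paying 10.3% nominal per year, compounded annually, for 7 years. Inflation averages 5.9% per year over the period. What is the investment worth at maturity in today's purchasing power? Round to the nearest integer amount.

Nominal value at maturity: ¥214,942 × (1 + 10.3%)^7 ≈ ¥426,923.
Price-level factor over 7 years: (1 + 5.9%)^7 ≈ 1.4937286838.
The maturity value deflated by that factor is the answer in today's purchasing power.

¥285,810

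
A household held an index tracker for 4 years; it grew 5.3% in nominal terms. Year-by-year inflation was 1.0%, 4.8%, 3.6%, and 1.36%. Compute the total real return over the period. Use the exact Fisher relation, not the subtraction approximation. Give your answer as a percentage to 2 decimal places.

-5.26%

Cumulative inflation factor: 1.010 × 1.048 × 1.036 × 1.0136 ≈ 1.11150.
Nominal growth factor: 1.05300. Real growth factor = 1.05300 / 1.11150 ≈ 0.94737.
Total real return ≈ -5.2631%.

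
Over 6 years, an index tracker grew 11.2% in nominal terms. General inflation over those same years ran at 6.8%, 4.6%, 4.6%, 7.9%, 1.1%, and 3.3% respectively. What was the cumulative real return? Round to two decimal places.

-15.55%

Cumulative inflation factor: 1.068 × 1.046 × 1.046 × 1.079 × 1.011 × 1.033 ≈ 1.31676.
Nominal growth factor: 1.11200. Real growth factor = 1.11200 / 1.31676 ≈ 0.84450.
Total real return ≈ -15.5505%.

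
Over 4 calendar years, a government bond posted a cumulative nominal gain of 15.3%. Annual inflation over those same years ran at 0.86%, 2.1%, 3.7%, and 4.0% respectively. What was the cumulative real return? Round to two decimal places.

Cumulative inflation factor: 1.0086 × 1.021 × 1.037 × 1.040 ≈ 1.11060.
Nominal growth factor: 1.15300. Real growth factor = 1.15300 / 1.11060 ≈ 1.03818.
Total real return ≈ 3.8180%.

3.82%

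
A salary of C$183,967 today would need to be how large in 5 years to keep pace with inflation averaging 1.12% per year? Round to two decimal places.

C$194,502.52

Cumulative price-level factor: (1+1.12%)^5 ≈ 1.0572685281.
Multiplying C$183,967 by the price-level factor gives the future nominal sum.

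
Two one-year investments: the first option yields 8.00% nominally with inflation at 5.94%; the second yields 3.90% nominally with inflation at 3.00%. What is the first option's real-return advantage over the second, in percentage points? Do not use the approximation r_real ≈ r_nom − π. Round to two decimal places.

1.07

The first option real return: 1.0800/1.0594 − 1 = 1.944%.
The second real return: 1.0390/1.0300 − 1 = 0.874%.
Difference: 1.944 − 0.874 = 1.070 pp.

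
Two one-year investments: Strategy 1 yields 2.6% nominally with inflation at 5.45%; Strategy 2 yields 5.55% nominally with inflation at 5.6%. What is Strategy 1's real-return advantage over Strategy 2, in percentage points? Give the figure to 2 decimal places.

-2.66

Strategy 1 real return: 1.026/1.0545 − 1 = -2.703%.
Strategy 2 real return: 1.0555/1.056 − 1 = -0.047%.
Difference: -2.703 − (-0.047) = -2.656 pp.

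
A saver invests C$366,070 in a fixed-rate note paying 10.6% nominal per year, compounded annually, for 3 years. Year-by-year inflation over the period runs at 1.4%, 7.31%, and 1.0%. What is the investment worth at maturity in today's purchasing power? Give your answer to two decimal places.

Nominal value at maturity: C$366,070 × (1 + 10.6%)^3 ≈ C$495,255.74.
Price-level factor over 3 years: 1.014 × 1.0731 × 1.010 = 1.099004634.
The maturity value deflated by that factor is the answer in today's purchasing power.

C$450,640.27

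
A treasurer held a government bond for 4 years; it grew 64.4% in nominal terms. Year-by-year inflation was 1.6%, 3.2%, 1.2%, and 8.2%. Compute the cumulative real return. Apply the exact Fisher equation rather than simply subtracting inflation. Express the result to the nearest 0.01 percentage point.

43.19%

Cumulative inflation factor: 1.016 × 1.032 × 1.012 × 1.082 ≈ 1.14810.
Nominal growth factor: 1.64400. Real growth factor = 1.64400 / 1.14810 ≈ 1.43193.
Total real return ≈ 43.1926%.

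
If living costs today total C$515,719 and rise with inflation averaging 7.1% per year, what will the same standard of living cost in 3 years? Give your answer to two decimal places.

Cumulative price-level factor: (1+7.1%)^3 = 1.228480911.
Multiplying C$515,719 by the price-level factor gives the future nominal sum.

C$633,550.95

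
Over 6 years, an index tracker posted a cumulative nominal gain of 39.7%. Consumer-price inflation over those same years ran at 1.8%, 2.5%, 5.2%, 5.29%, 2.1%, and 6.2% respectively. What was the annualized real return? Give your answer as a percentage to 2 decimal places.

1.83%

Cumulative inflation factor: 1.018 × 1.025 × 1.052 × 1.0529 × 1.021 × 1.062 ≈ 1.25321.
Nominal growth factor: 1.39700. Real growth factor = 1.39700 / 1.25321 ≈ 1.11474.
Annualized: 1.11474^(1/6) − 1 ≈ 0.01827.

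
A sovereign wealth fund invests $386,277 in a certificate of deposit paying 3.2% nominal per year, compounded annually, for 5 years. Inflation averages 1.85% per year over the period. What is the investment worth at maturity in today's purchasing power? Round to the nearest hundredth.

Nominal value at maturity: $386,277 × (1 + 3.2%)^5 ≈ $452,165.41.
Price-level factor over 5 years: (1 + 1.85%)^5 ≈ 1.0959864041.
Dividing the nominal maturity value by the price-level factor gives the value in today's money.

$412,564.80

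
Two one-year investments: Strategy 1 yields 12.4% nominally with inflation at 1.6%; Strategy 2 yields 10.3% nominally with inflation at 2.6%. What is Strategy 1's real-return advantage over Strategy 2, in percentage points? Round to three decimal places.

3.125

Strategy 1 real return: 1.124/1.016 − 1 = 10.6299%.
Strategy 2 real return: 1.103/1.026 − 1 = 7.5049%.
Difference: 10.6299 − 7.5049 = 3.1250 pp.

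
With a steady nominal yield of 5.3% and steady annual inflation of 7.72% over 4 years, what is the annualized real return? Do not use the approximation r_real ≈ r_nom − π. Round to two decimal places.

With constant rates the annual real return is the same each year: (1+5.3%)/(1+7.72%) − 1 = -0.02247.

-2.25%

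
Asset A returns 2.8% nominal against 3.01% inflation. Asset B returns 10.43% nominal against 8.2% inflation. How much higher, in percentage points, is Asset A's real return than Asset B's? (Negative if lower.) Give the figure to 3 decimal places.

Asset A real return: 1.028/1.0301 − 1 = -0.2039%.
Asset B real return: 1.1043/1.082 − 1 = 2.0610%.
Difference: -0.2039 − 2.0610 = -2.2649 pp.

-2.265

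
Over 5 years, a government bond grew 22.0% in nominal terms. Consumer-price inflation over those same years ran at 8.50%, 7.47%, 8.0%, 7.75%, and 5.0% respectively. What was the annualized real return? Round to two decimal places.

Cumulative inflation factor: 1.0850 × 1.0747 × 1.080 × 1.0775 × 1.050 ≈ 1.42478.
Nominal growth factor: 1.22000. Real growth factor = 1.22000 / 1.42478 ≈ 0.85627.
Annualized: 0.85627^(1/5) − 1 ≈ -0.03056.

-3.06%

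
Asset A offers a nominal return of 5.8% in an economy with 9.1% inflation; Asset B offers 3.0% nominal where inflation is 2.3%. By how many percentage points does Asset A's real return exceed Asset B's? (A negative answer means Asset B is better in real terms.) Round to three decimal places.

Asset A real return: 1.058/1.091 − 1 = -3.0247%.
Asset B real return: 1.030/1.023 − 1 = 0.6843%.
Difference: -3.0247 − 0.6843 = -3.7090 pp.

-3.709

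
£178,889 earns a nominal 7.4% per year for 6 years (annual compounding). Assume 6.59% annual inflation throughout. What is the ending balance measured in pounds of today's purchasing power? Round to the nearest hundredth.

Nominal value at maturity: £178,889 × (1 + 7.4%)^6 ≈ £274,542.34.
Price-level factor over 6 years: (1 + 6.59%)^6 ≈ 1.4665564127.
The maturity value deflated by that factor is the answer in today's purchasing power.

£187,202.03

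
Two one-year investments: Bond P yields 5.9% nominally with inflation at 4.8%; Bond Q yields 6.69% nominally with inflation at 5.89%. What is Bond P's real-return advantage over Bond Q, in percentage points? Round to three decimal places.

0.294

Bond P real return: 1.059/1.048 − 1 = 1.0496%.
Bond Q real return: 1.0669/1.0589 − 1 = 0.7555%.
Difference: 1.0496 − 0.7555 = 0.2941 pp.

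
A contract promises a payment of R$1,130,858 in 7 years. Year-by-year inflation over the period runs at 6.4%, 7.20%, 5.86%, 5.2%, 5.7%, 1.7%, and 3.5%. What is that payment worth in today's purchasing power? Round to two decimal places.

Price-level factor over 7 years: 1.064 × 1.0720 × 1.0586 × 1.052 × 1.057 × 1.017 × 1.035 ≈ 1.4132543562.
Purchasing power today: R$1,130,858 divided by that factor.

R$800,180.09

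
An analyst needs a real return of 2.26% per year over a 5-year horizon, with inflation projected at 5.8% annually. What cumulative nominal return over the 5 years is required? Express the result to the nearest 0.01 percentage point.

48.24%

Required annual nominal rate: (1+2.26%)(1+5.8%) − 1 = 8.19108%.
Cumulative over 5 years: (1 + 0.0819108)^5 − 1 ≈ 0.48237.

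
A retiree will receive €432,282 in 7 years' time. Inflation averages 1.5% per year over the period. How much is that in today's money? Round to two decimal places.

€389,497.66

Price-level factor over 7 years: (1 + 1.5%)^7 ≈ 1.1098449129.
Purchasing power today: €432,282 divided by that factor.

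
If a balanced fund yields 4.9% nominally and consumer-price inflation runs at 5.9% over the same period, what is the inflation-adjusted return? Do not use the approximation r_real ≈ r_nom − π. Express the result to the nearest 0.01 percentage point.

Real return via the Fisher equation: (1 + 4.9%)/(1 + 5.9%) − 1 = 1.049/1.059 − 1 ≈ -0.00944.

-0.94%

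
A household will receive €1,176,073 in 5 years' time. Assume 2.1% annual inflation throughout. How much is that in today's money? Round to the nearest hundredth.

€1,059,999.28

Price-level factor over 5 years: (1 + 2.1%)^5 ≈ 1.1095035865.
Purchasing power today: €1,176,073 divided by that factor.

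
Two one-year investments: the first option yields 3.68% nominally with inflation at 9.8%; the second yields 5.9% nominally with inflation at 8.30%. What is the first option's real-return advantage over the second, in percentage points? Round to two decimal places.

-3.36

The first option real return: 1.0368/1.098 − 1 = -5.574%.
The second real return: 1.059/1.0830 − 1 = -2.216%.
Difference: -5.574 − (-2.216) = -3.358 pp.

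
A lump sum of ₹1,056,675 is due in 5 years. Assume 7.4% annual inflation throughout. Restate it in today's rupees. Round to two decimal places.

₹739,469.09

Price-level factor over 5 years: (1 + 7.4%)^5 ≈ 1.4289643919.
Purchasing power today: ₹1,056,675 divided by that factor.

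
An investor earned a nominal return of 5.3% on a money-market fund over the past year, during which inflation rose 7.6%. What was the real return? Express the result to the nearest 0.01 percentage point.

Real return via the Fisher equation: (1 + 5.3%)/(1 + 7.6%) − 1 = 1.053/1.076 − 1 ≈ -0.02138.

-2.14%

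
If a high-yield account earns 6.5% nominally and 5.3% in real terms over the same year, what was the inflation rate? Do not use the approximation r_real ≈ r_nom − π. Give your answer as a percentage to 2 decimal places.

1.14%

From (1+r_nom) = (1+r_real)(1+π), we get 1+π = (1 + 6.5%)/(1 + 5.3%) = 1.065/1.053 ≈ 1.01140.
So π ≈ 1.1396%.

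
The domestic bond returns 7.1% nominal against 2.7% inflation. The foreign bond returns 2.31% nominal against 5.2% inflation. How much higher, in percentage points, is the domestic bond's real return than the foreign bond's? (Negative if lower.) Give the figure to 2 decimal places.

7.03

The domestic bond real return: 1.071/1.027 − 1 = 4.284%.
The foreign bond real return: 1.0231/1.052 − 1 = -2.747%.
Difference: 4.284 − (-2.747) = 7.031 pp.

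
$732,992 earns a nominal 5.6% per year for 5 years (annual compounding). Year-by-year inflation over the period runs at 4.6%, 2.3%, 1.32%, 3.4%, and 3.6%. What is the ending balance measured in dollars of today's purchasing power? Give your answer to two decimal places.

$828,773.84

Nominal value at maturity: $732,992 × (1 + 5.6%)^5 ≈ $962,540.09.
Price-level factor over 5 years: 1.046 × 1.023 × 1.0132 × 1.034 × 1.036 ≈ 1.1614025989.
Dividing the nominal maturity value by the price-level factor gives the value in today's money.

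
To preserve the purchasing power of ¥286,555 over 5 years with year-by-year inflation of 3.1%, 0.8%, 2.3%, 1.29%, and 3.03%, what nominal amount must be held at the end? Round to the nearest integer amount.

¥317,931

Cumulative price-level factor: 1.031 × 1.008 × 1.023 × 1.0129 × 1.0303 ≈ 1.1094943681.
The nominal amount required is ¥286,555 scaled up by that factor.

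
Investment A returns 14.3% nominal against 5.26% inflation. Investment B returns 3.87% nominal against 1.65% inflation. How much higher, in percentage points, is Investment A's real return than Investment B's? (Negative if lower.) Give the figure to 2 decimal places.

Investment A real return: 1.143/1.0526 − 1 = 8.588%.
Investment B real return: 1.0387/1.0165 − 1 = 2.184%.
Difference: 8.588 − 2.184 = 6.404 pp.

6.40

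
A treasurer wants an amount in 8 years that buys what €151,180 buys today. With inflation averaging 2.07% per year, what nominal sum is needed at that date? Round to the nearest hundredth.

€178,106.29

Cumulative price-level factor: (1+2.07%)^8 ≈ 1.1781074929.
Multiplying €151,180 by the price-level factor gives the future nominal sum.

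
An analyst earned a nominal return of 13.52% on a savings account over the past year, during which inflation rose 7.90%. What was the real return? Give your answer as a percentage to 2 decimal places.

Real return via the Fisher equation: (1 + 13.52%)/(1 + 7.90%) − 1 = 1.1352/1.0790 − 1 ≈ 0.05209.

5.21%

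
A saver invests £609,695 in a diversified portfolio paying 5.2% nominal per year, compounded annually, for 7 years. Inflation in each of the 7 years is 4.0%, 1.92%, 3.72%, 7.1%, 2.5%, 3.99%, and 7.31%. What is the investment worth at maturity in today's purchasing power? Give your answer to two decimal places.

£645,538.93

Nominal value at maturity: £609,695 × (1 + 5.2%)^7 ≈ £869,406.36.
Price-level factor over 7 years: 1.040 × 1.0192 × 1.0372 × 1.071 × 1.025 × 1.0399 × 1.0731 ≈ 1.3467915153.
The maturity value deflated by that factor is the answer in today's purchasing power.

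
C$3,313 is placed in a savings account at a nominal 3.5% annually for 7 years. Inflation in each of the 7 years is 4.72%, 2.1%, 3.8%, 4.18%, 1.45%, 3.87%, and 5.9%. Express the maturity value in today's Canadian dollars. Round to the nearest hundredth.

Nominal value at maturity: C$3,313 × (1 + 3.5%)^7 ≈ C$4,215.06.
Price-level factor over 7 years: 1.0472 × 1.021 × 1.038 × 1.0418 × 1.0145 × 1.0387 × 1.059 ≈ 1.2902540333.
The maturity value deflated by that factor is the answer in today's purchasing power.

C$3,266.85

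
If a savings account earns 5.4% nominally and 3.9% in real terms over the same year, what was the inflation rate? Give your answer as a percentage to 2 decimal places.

From (1+r_nom) = (1+r_real)(1+π), we get 1+π = (1 + 5.4%)/(1 + 3.9%) = 1.054/1.039 ≈ 1.01444.
So π ≈ 1.4437%.

1.44%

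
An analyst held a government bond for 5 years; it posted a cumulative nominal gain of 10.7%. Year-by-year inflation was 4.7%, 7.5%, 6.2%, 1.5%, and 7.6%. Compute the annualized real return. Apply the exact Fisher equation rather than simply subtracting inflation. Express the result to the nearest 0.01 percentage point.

-3.24%

Cumulative inflation factor: 1.047 × 1.075 × 1.062 × 1.015 × 1.076 ≈ 1.30544.
Nominal growth factor: 1.10700. Real growth factor = 1.10700 / 1.30544 ≈ 0.84799.
Annualized: 0.84799^(1/5) − 1 ≈ -0.03244.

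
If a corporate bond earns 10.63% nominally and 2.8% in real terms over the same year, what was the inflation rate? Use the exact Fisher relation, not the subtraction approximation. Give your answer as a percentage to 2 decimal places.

7.62%

From (1+r_nom) = (1+r_real)(1+π), we get 1+π = (1 + 10.63%)/(1 + 2.8%) = 1.1063/1.028 ≈ 1.07617.
So π ≈ 7.6167%.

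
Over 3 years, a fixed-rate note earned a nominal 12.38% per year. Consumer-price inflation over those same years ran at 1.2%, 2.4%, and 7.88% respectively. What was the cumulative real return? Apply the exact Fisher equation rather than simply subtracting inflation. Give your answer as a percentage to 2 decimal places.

Cumulative inflation factor: 1.012 × 1.024 × 1.0788 ≈ 1.11795.
Nominal growth factor: 1.41928. Real growth factor = 1.41928 / 1.11795 ≈ 1.26954.
Total real return ≈ 26.9538%.

26.95%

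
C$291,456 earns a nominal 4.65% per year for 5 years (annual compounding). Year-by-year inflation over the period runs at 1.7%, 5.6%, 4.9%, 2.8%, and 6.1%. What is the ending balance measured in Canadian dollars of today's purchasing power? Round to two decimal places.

Nominal value at maturity: C$291,456 × (1 + 4.65%)^5 ≈ C$365,821.45.
Price-level factor over 5 years: 1.017 × 1.056 × 1.049 × 1.028 × 1.061 ≈ 1.2287650719.
The maturity value deflated by that factor is the answer in today's purchasing power.

C$297,714.72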